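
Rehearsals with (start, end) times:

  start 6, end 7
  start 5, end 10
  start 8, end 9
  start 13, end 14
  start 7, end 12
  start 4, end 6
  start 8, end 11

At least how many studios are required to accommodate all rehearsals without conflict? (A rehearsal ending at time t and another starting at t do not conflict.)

4

starts: [4, 5, 6, 7, 8, 8, 13]
ends:   [6, 7, 9, 10, 11, 12, 14]
s4→1 s5→2 e6→1 s6→2 e7→1 s7→2 s8→3 s8→4  — peak 4.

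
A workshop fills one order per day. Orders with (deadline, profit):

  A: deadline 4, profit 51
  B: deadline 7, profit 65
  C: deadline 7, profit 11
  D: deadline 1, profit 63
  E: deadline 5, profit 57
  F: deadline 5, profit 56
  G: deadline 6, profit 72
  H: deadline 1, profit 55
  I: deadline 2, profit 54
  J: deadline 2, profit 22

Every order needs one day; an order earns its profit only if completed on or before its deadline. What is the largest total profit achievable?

418

Profit order: G=72 B=65 D=63 E=57 F=56 H=55 I=54 A=51 J=22 C=11
Assign: G→slot 6, B→slot 7, D→slot 1, E→slot 5, F→slot 4, H skipped, I→slot 2, A→slot 3, J skipped, C skipped.
Slots: [1:D] [2:I] [3:A] [4:F] [5:E] [6:G] [7:B]
Profit = 63 + 54 + 51 + 56 + 57 + 72 + 65 = 418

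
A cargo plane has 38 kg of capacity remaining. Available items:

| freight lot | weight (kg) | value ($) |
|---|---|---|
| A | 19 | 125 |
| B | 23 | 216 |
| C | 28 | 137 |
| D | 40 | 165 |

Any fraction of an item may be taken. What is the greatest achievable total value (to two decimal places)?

Sort by value per unit weight and fill in that order.
Ratios (sorted): B 9.39, A 6.58, C 4.89, D 4.12
take B (23 @ 216); take 15/19 of A → 98.68. Capacity used 38/38.
Total value = 314.68

314.68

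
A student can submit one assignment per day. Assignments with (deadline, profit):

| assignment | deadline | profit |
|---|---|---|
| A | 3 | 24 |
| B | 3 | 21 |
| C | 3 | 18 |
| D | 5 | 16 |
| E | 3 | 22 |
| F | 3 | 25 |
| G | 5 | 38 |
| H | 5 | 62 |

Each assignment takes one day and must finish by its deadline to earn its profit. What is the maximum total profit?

171

Sort by profit descending; place each in the latest free slot ≤ its deadline.
Profit order: H=62 G=38 F=25 A=24 E=22 B=21 C=18 D=16
Assign: H→slot 5, G→slot 4, F→slot 3, A→slot 2, E→slot 1, B skipped, C skipped, D skipped.
Slots: [1:E] [2:A] [3:F] [4:G] [5:H]
Profit = 22 + 24 + 25 + 38 + 62 = 171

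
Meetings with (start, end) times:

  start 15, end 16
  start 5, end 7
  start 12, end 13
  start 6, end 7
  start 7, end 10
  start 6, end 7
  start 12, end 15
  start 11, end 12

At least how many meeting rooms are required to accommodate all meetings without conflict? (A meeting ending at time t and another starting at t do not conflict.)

The answer is the maximum number of intervals overlapping at any instant.
starts: [5, 6, 6, 7, 11, 12, 12, 15]
ends:   [7, 7, 7, 10, 12, 13, 15, 16]
s5→1 s6→2 s6→3  — peak 3.

3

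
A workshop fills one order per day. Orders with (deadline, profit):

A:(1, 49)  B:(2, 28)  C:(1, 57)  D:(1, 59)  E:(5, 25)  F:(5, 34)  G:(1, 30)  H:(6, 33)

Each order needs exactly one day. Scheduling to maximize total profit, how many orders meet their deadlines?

5

Take jobs in profit order; each goes to the latest open slot no later than its deadline.
By profit: D(d1,59), C(d1,57), A(d1,49), F(d5,34), H(d6,33), G(d1,30), B(d2,28), E(d5,25)
D→slot 1; C skipped; A skipped; F→slot 5; H→slot 6; G skipped; B→slot 2; E→slot 4.
5 of 8 scheduled.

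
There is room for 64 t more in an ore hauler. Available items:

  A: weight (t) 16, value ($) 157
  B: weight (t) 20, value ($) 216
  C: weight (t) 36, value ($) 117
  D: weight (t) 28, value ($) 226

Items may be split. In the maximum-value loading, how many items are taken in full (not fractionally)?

Greedy by value/weight ratio, highest first.
Order: B (216/20=10.80) > A (157/16=9.81) > D (226/28=8.07) > C (117/36=3.25)
Fill: take B (20 @ 216) → take A (16 @ 157) → take D (28 @ 226); 64/64 used.
3 item(s) taken whole.

3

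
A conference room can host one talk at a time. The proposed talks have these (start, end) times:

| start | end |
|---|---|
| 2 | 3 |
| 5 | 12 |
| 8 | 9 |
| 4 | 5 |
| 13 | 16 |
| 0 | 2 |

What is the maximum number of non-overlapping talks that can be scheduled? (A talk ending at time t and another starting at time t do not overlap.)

5

Sort by end time and greedily take each interval whose start is ≥ the last chosen end.
Sorted by end: (0,2)  (2,3)  (4,5)  (8,9)  (5,12)  (13,16)
take (0,2); take (2,3); take (4,5); take (8,9); skip (5,12); take (13,16).
Selected 5 talks.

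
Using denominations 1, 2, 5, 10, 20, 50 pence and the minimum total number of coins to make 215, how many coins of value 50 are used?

4

Use the largest denomination that fits, subtract, and repeat.
215 = 4×50 + 1×10 + 1×5
Count of 50: 4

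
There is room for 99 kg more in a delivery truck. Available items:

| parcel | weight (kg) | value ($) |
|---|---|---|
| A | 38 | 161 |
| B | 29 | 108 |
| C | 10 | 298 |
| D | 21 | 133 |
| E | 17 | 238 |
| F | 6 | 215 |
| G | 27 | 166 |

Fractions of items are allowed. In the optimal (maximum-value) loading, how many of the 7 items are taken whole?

5

Order: F (215/6=35.83) > C (298/10=29.80) > E (238/17=14.00) > D (133/21=6.33) > G (166/27=6.15) > A (161/38=4.24) > B (108/29=3.72)
Fill: take F (6 @ 215) → take C (10 @ 298) → take E (17 @ 238) → take D (21 @ 133) → take G (27 @ 166) → take 18/38 of A → 76.26; 99/99 used.
5 item(s) taken whole; one partial (take 18/38 of A).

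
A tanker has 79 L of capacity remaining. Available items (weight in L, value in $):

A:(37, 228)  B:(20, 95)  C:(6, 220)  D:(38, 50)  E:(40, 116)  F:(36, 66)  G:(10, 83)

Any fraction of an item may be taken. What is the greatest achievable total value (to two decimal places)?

Ratios (sorted): C 36.67, G 8.30, A 6.16, B 4.75, E 2.90, F 1.83, D 1.32
take C (6 @ 220); take G (10 @ 83); take A (37 @ 228); take B (20 @ 95); take 6/40 of E → 17.40. Capacity used 79/79.
Total value = 643.40

643.40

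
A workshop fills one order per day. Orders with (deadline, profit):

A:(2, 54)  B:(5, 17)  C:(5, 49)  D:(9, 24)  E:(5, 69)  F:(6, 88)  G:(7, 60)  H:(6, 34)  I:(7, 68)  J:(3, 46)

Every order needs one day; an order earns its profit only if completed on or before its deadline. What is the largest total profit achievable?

Take jobs in profit order; each goes to the latest open slot no later than its deadline.
Profit order: F=88 E=69 I=68 G=60 A=54 C=49 J=46 H=34 D=24 B=17
Assign: F→slot 6, E→slot 5, I→slot 7, G→slot 4, A→slot 2, C→slot 3, J→slot 1, H skipped, D→slot 9, B skipped.
Slots: [1:J] [2:A] [3:C] [4:G] [5:E] [6:F] [7:I] [9:D]
Profit = 46 + 54 + 49 + 60 + 69 + 88 + 68 + 24 = 458

458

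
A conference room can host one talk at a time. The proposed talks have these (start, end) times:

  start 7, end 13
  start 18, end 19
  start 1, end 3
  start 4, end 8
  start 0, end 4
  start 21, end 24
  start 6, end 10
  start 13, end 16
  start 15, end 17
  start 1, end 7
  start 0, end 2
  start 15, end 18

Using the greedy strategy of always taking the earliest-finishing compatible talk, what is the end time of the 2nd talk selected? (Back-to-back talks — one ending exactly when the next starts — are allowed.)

8

Order by finish time; keep every interval that doesn't clash with the previous kept one.
Sorted by end: (0,2)  (1,3)  (0,4)  (1,7)  (4,8)  (6,10)  (7,13)  (13,16)  (15,17)  (15,18)  (18,19)  (21,24)
take (0,2); skip (1,3); skip (0,4); take (4,8); take (13,16); take (18,19); take (21,24).
Selected: (0,2) (4,8) (13,16) (18,19) (21,24)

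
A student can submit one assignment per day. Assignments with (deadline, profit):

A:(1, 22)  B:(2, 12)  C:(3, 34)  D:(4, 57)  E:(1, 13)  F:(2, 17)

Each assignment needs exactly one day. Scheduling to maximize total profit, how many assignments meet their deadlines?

4

Take jobs in profit order; each goes to the latest open slot no later than its deadline.
By profit: D(d4,57), C(d3,34), A(d1,22), F(d2,17), E(d1,13), B(d2,12)
D→slot 4; C→slot 3; A→slot 1; F→slot 2; E skipped; B skipped.
4 of 6 scheduled.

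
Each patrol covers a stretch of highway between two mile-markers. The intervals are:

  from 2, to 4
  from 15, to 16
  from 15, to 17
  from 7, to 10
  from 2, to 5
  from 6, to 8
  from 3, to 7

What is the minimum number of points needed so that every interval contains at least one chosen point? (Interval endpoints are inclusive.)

3

Sorted: [2,4] [2,5] [3,7] [6,8] [7,10] [15,16] [15,17]
{[2,4],[2,5],[3,7]} hit by 4; {[6,8],[7,10]} hit by 8; {[15,16],[15,17]} hit by 16.
Points: 4, 8, 16 (3 total).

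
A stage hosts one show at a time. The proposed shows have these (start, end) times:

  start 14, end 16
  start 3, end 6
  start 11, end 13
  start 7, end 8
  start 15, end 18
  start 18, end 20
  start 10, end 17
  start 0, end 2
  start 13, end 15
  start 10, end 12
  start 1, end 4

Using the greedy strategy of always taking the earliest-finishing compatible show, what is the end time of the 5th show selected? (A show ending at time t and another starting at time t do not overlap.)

Sort by end time and greedily take each interval whose start is ≥ the last chosen end.
Sorted by end: (0,2)  (1,4)  (3,6)  (7,8)  (10,12)  (11,13)  (13,15)  (14,16)  (10,17)  (15,18)  (18,20)
take (0,2); take (3,6); take (7,8); take (10,12); skip (11,13); take (13,15); take (15,18); take (18,20).
Selected: (0,2) (3,6) (7,8) (10,12) (13,15) (15,18) (18,20)

15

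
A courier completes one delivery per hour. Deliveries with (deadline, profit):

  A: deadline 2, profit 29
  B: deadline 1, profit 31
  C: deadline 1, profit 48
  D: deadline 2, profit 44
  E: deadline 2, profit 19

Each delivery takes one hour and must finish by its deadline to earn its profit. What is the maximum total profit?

Profit order: C=48 D=44 B=31 A=29 E=19
Assign: C→slot 1, D→slot 2, B skipped, A skipped, E skipped.
Slots: [1:C] [2:D]
Profit = 48 + 44 = 92

92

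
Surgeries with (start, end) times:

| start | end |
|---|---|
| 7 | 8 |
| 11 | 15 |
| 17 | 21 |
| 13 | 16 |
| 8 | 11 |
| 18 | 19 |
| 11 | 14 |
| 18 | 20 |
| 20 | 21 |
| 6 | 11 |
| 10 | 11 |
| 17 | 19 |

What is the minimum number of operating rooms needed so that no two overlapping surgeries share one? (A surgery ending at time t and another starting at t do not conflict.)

Count concurrent intervals with a sweep; the peak is the room count.
starts: [6, 7, 8, 10, 11, 11, 13, 17, 17, 18, 18, 20]
ends:   [8, 11, 11, 11, 14, 15, 16, 19, 19, 20, 21, 21]
s6→1 s7→2 e8→1 s8→2 s10→3 e11→2 e11→1 e11→0 s11→1 s11→2 s13→3 e14→2 e15→1 e16→0 s17→1 s17→2 s18→3 s18→4  — peak 4.

4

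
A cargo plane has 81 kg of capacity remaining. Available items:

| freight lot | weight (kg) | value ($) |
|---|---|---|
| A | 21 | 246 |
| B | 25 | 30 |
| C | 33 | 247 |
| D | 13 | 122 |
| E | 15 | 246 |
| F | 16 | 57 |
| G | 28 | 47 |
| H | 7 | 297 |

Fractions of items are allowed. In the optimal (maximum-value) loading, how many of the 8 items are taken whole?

Ratios (sorted): H 42.43, E 16.40, A 11.71, D 9.38, C 7.48, F 3.56, G 1.68, B 1.20
take H (7 @ 297); take E (15 @ 246); take A (21 @ 246); take D (13 @ 122); take 25/33 of C → 187.12. Capacity used 81/81.
4 item(s) taken whole; one partial (take 25/33 of C).

4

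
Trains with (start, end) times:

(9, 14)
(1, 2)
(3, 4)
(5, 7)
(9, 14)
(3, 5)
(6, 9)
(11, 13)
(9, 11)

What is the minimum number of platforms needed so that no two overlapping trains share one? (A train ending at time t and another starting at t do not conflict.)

3

Count concurrent intervals with a sweep; the peak is the room count.
starts: [1, 3, 3, 5, 6, 9, 9, 9, 11]
ends:   [2, 4, 5, 7, 9, 11, 13, 14, 14]
s1→1 e2→0 s3→1 s3→2 e4→1 e5→0 s5→1 s6→2 e7→1 e9→0 s9→1 s9→2 s9→3  — peak 3.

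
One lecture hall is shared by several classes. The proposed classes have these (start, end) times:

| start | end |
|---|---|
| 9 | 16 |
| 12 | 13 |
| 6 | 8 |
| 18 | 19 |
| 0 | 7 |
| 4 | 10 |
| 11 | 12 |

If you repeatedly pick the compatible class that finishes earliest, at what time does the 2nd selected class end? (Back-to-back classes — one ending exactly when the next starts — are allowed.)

12

Sorted by end: (0,7)  (6,8)  (4,10)  (11,12)  (12,13)  (9,16)  (18,19)
take (0,7); take (11,12); take (12,13); take (18,19).
Selected: (0,7) (11,12) (12,13) (18,19)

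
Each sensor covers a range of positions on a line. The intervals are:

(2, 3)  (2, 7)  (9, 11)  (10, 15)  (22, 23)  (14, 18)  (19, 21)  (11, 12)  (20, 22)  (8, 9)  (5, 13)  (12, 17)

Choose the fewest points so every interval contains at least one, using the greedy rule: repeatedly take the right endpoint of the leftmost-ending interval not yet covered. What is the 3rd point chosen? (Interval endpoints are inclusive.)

12

Sorted: [2,3] [2,7] [8,9] [9,11] [11,12] [5,13] [10,15] [12,17] [14,18] [19,21] [20,22] [22,23]
{[2,3],[2,7]} hit by 3; {[8,9],[9,11]} hit by 9; {[11,12],[5,13],[10,15],[12,17]} hit by 12; {[14,18]} hit by 18; {[19,21],[20,22]} hit by 21; {[22,23]} hit by 23.
Points: 3, 9, 12, 18, 21, 23 (6 total).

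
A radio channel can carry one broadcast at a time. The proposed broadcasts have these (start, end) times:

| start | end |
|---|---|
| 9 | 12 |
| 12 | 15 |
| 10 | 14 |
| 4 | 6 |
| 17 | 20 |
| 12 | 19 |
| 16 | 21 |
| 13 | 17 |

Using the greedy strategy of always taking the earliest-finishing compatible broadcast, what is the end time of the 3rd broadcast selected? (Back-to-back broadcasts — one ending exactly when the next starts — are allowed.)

Greedy by earliest finish: after sorting by end time, pick each interval compatible with the last pick.
Sorted by end: (4,6)  (9,12)  (10,14)  (12,15)  (13,17)  (12,19)  (17,20)  (16,21)
take (4,6); take (9,12); skip (10,14); take (12,15); skip (12,19); take (17,20); skip (16,21).
Selected: (4,6) (9,12) (12,15) (17,20)

15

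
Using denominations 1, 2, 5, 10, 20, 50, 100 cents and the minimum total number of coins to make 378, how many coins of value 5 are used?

1

378 = 3×100 + 1×50 + 1×20 + 1×5 + 1×2 + 1×1
Count of 5: 1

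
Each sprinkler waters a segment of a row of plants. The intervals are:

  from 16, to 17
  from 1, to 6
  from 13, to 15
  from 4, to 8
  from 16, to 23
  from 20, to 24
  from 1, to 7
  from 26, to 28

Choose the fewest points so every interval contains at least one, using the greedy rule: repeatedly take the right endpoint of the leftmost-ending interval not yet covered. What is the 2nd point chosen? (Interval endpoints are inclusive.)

15

By right end: [1,6]  [1,7]  [4,8]  [13,15]  [16,17]  [16,23]  [20,24]  [26,28]
[1,6] uncovered → point at 6; [13,15] uncovered → point at 15; [16,17] uncovered → point at 17; [20,24] uncovered → point at 24; [26,28] uncovered → point at 28.
Points: 6, 15, 17, 24, 28 (5 total).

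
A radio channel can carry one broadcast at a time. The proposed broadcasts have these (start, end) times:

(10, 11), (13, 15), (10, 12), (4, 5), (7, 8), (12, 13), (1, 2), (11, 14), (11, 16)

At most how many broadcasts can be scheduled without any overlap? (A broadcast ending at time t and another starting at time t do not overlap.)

Sorted by end: (1,2)  (4,5)  (7,8)  (10,11)  (10,12)  (12,13)  (11,14)  (13,15)  (11,16)
take (1,2); take (4,5); take (7,8); take (10,11); skip (10,12); take (12,13); take (13,15).
Selected 6 broadcasts.

6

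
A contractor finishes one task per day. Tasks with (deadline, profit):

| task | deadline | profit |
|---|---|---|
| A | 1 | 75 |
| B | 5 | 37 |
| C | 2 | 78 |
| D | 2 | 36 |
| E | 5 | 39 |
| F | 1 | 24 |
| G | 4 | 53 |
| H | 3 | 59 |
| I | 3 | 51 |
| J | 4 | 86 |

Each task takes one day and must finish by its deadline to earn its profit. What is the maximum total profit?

Take jobs in profit order; each goes to the latest open slot no later than its deadline.
Profit order: J=86 C=78 A=75 H=59 G=53 I=51 E=39 B=37 D=36 F=24
Assign: J→slot 4, C→slot 2, A→slot 1, H→slot 3, G skipped, I skipped, E→slot 5, B skipped, D skipped, F skipped.
Slots: [1:A] [2:C] [3:H] [4:J] [5:E]
Profit = 75 + 78 + 59 + 86 + 39 = 337

337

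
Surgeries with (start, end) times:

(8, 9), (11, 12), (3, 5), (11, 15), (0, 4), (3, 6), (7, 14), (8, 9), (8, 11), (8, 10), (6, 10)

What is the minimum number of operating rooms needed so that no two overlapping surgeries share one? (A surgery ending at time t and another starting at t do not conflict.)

starts: [0, 3, 3, 6, 7, 8, 8, 8, 8, 11, 11]
ends:   [4, 5, 6, 9, 9, 10, 10, 11, 12, 14, 15]
s0→1 s3→2 s3→3 e4→2 e5→1 e6→0 s6→1 s7→2 s8→3 s8→4 s8→5 s8→6  — peak 6.

6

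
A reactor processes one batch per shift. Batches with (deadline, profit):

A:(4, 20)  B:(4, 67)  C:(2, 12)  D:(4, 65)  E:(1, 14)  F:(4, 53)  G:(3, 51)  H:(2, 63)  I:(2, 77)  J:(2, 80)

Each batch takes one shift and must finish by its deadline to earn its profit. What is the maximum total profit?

289

Take jobs in profit order; each goes to the latest open slot no later than its deadline.
Profit order: J=80 I=77 B=67 D=65 H=63 F=53 G=51 A=20 E=14 C=12
Assign: J→slot 2, I→slot 1, B→slot 4, D→slot 3, H skipped, F skipped, G skipped, A skipped, E skipped, C skipped.
Slots: [1:I] [2:J] [3:D] [4:B]
Profit = 77 + 80 + 65 + 67 = 289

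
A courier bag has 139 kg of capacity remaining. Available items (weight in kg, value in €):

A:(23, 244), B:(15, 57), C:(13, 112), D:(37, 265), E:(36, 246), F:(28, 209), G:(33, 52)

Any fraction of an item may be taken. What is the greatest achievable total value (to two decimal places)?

1083.60

Sort by value per unit weight and fill in that order.
Order: A (244/23=10.61) > C (112/13=8.62) > F (209/28=7.46) > D (265/37=7.16) > E (246/36=6.83) > B (57/15=3.80) > G (52/33=1.58)
Fill: take A (23 @ 244) → take C (13 @ 112) → take F (28 @ 209) → take D (37 @ 265) → take E (36 @ 246) → take 2/15 of B → 7.60; 139/139 used.
Total value = 1083.60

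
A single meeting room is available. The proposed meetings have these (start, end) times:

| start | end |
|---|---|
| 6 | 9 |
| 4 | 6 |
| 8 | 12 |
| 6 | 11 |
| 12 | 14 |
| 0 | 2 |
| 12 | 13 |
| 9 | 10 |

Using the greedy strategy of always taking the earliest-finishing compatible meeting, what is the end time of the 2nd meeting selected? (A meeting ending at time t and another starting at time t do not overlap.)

6

By end time: (0,2), (4,6), (6,9), (9,10), (6,11), (8,12), (12,13), (12,14).
Pick (0,2); next start ≥ 2 → (4,6); next start ≥ 6 → (6,9); next start ≥ 9 → (9,10); next start ≥ 10 → (12,13).
Selected: (0,2) (4,6) (6,9) (9,10) (12,13)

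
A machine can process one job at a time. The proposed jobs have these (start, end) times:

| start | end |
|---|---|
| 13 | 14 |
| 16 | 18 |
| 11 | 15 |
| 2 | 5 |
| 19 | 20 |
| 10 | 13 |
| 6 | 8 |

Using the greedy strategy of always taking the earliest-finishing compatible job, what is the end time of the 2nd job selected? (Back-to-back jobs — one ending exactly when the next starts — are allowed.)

8

Order by finish time; keep every interval that doesn't clash with the previous kept one.
Sorted by end: (2,5)  (6,8)  (10,13)  (13,14)  (11,15)  (16,18)  (19,20)
take (2,5); take (6,8); take (10,13); take (13,14); take (16,18); take (19,20).
Selected: (2,5) (6,8) (10,13) (13,14) (16,18) (19,20)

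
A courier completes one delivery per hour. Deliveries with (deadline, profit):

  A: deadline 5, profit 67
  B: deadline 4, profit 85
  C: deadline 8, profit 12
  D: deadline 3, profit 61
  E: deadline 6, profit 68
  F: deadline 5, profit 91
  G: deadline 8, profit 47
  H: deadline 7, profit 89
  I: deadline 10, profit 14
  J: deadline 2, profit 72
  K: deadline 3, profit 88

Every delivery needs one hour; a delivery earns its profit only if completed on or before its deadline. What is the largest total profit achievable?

Profit order: F=91 H=89 K=88 B=85 J=72 E=68 A=67 D=61 G=47 I=14 C=12
Assign: F→slot 5, H→slot 7, K→slot 3, B→slot 4, J→slot 2, E→slot 6, A→slot 1, D skipped, G→slot 8, I→slot 10, C skipped.
Slots: [1:A] [2:J] [3:K] [4:B] [5:F] [6:E] [7:H] [8:G] [10:I]
Profit = 67 + 72 + 88 + 85 + 91 + 68 + 89 + 47 + 14 = 621

621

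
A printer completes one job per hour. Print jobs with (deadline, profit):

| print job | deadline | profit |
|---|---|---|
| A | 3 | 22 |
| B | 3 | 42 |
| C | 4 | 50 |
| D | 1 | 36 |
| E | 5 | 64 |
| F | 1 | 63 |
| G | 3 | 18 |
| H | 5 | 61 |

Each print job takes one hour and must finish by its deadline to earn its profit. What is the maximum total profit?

280

Sort by profit descending; place each in the latest free slot ≤ its deadline.
Profit order: E=64 F=63 H=61 C=50 B=42 D=36 A=22 G=18
Assign: E→slot 5, F→slot 1, H→slot 4, C→slot 3, B→slot 2, D skipped, A skipped, G skipped.
Slots: [1:F] [2:B] [3:C] [4:H] [5:E]
Profit = 63 + 42 + 50 + 61 + 64 = 280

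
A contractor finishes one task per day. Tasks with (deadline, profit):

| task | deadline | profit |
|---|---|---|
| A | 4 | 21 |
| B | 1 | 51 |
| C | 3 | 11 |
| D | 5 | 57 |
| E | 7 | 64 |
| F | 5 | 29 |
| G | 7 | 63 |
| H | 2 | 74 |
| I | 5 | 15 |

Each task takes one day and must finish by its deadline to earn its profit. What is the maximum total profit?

359

Take jobs in profit order; each goes to the latest open slot no later than its deadline.
By profit: H(d2,74), E(d7,64), G(d7,63), D(d5,57), B(d1,51), F(d5,29), A(d4,21), I(d5,15), C(d3,11)
H→slot 2; E→slot 7; G→slot 6; D→slot 5; B→slot 1; F→slot 4; A→slot 3; I skipped; C skipped.
Profit = 51 + 74 + 21 + 29 + 57 + 63 + 64 = 359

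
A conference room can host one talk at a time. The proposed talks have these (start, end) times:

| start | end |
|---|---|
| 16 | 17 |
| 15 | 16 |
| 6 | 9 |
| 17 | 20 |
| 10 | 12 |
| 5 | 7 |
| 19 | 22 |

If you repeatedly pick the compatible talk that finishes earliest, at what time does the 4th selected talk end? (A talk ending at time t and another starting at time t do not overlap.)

Order by finish time; keep every interval that doesn't clash with the previous kept one.
By end time: (5,7), (6,9), (10,12), (15,16), (16,17), (17,20), (19,22).
Pick (5,7); next start ≥ 7 → (10,12); next start ≥ 12 → (15,16); next start ≥ 16 → (16,17); next start ≥ 17 → (17,20).
Selected: (5,7) (10,12) (15,16) (16,17) (17,20)

17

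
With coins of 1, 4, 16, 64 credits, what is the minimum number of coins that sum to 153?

Greedy: take as many of the largest coin as possible, then repeat with the remainder.
153 = 2×64 + 1×16 + 2×4 + 1×1
Total coins = 2 + 1 + 2 + 1 = 6

6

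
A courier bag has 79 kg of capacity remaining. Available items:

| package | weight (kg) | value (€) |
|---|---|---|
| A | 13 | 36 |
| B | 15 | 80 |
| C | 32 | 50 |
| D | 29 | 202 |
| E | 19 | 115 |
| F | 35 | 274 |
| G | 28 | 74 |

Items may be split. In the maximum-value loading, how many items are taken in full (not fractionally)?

2

Ratios (sorted): F 7.83, D 6.97, E 6.05, B 5.33, A 2.77, G 2.64, C 1.56
take F (35 @ 274); take D (29 @ 202); take 15/19 of E → 90.79. Capacity used 79/79.
2 item(s) taken whole; one partial (take 15/19 of E).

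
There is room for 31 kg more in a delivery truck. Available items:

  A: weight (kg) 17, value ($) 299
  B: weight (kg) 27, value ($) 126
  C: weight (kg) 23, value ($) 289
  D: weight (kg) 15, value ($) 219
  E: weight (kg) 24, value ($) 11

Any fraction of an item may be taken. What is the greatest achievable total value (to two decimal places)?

503.40

Order: A (299/17=17.59) > D (219/15=14.60) > C (289/23=12.57) > B (126/27=4.67) > E (11/24=0.46)
Fill: take A (17 @ 299) → take 14/15 of D → 204.40; 31/31 used.
Total value = 503.40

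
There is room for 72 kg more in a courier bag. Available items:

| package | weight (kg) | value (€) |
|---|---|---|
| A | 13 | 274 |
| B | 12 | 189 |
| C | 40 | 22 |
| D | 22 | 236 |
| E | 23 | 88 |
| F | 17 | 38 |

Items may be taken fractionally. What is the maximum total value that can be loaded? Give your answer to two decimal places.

Sort by value per unit weight and fill in that order.
Order: A (274/13=21.08) > B (189/12=15.75) > D (236/22=10.73) > E (88/23=3.83) > F (38/17=2.24) > C (22/40=0.55)
Fill: take A (13 @ 274) → take B (12 @ 189) → take D (22 @ 236) → take E (23 @ 88) → take 2/17 of F → 4.47; 72/72 used.
Total value = 791.47

791.47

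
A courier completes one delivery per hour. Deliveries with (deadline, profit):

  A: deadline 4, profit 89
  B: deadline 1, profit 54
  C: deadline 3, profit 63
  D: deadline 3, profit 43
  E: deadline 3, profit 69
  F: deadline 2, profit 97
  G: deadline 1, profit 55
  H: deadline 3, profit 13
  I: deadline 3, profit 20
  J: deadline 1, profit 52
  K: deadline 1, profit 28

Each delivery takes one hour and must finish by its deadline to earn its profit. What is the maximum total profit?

Sort by profit descending; place each in the latest free slot ≤ its deadline.
By profit: F(d2,97), A(d4,89), E(d3,69), C(d3,63), G(d1,55), B(d1,54), J(d1,52), D(d3,43), K(d1,28), I(d3,20), H(d3,13)
F→slot 2; A→slot 4; E→slot 3; C→slot 1; G skipped; B skipped; J skipped; D skipped; K skipped; I skipped; H skipped.
Profit = 63 + 97 + 69 + 89 = 318

318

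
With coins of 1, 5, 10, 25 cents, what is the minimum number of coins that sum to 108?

Use the largest denomination that fits, subtract, and repeat.
108 = 4×25 + 1×5 + 3×1
Total coins = 4 + 1 + 3 = 8

8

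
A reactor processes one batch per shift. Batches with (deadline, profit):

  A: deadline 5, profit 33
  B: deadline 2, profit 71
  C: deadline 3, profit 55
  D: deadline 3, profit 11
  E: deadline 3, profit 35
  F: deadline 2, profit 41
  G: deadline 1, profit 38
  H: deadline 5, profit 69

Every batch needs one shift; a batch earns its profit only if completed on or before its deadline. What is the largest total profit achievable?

269

Sort by profit descending; place each in the latest free slot ≤ its deadline.
Profit order: B=71 H=69 C=55 F=41 G=38 E=35 A=33 D=11
Assign: B→slot 2, H→slot 5, C→slot 3, F→slot 1, G skipped, E skipped, A→slot 4, D skipped.
Slots: [1:F] [2:B] [3:C] [4:A] [5:H]
Profit = 41 + 71 + 55 + 33 + 69 = 269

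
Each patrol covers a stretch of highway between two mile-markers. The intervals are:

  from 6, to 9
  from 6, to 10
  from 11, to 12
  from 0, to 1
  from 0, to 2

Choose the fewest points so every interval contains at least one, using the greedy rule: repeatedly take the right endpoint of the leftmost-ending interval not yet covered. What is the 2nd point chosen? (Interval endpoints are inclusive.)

Sorted: [0,1] [0,2] [6,9] [6,10] [11,12]
{[0,1],[0,2]} hit by 1; {[6,9],[6,10]} hit by 9; {[11,12]} hit by 12.
Points: 1, 9, 12 (3 total).

9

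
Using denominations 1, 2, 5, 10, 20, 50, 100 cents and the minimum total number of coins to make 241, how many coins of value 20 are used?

Use the largest denomination that fits, subtract, and repeat.
241 = 2×100 + 2×20 + 1×1
Count of 20: 2

2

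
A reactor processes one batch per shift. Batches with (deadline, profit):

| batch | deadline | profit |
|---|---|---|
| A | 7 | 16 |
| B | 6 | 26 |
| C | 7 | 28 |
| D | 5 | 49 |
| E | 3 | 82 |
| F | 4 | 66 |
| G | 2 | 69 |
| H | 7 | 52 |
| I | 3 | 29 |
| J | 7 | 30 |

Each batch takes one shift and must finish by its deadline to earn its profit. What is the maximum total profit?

By profit: E(d3,82), G(d2,69), F(d4,66), H(d7,52), D(d5,49), J(d7,30), I(d3,29), C(d7,28), B(d6,26), A(d7,16)
E→slot 3; G→slot 2; F→slot 4; H→slot 7; D→slot 5; J→slot 6; I→slot 1; C skipped; B skipped; A skipped.
Profit = 29 + 69 + 82 + 66 + 49 + 30 + 52 = 377

377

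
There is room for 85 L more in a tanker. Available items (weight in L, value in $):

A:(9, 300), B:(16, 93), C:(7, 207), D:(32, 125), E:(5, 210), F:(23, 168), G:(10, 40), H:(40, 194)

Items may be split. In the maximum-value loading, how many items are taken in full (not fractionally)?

5

Greedy by value/weight ratio, highest first.
Ratios (sorted): E 42.00, A 33.33, C 29.57, F 7.30, B 5.81, H 4.85, G 4.00, D 3.91
take E (5 @ 210); take A (9 @ 300); take C (7 @ 207); take F (23 @ 168); take B (16 @ 93); take 25/40 of H → 121.25. Capacity used 85/85.
5 item(s) taken whole; one partial (take 25/40 of H).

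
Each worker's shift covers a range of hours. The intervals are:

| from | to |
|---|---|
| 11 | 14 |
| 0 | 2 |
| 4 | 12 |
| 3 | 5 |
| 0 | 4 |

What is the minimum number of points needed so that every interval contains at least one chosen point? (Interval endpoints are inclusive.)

By right end: [0,2]  [0,4]  [3,5]  [4,12]  [11,14]
[0,2] uncovered → point at 2; [3,5] uncovered → point at 5; [11,14] uncovered → point at 14.
Points: 2, 5, 14 (3 total).

3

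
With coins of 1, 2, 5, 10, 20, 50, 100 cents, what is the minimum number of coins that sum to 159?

Greedy: take as many of the largest coin as possible, then repeat with the remainder.
159 = 1×100 + 1×50 + 1×5 + 2×2
Total coins = 1 + 1 + 1 + 2 = 5

5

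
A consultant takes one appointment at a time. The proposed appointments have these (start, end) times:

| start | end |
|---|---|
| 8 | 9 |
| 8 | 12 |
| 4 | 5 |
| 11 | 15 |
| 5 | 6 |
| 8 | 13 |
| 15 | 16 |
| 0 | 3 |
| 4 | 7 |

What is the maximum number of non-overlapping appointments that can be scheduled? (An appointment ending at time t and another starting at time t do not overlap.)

Sorted by end: (0,3)  (4,5)  (5,6)  (4,7)  (8,9)  (8,12)  (8,13)  (11,15)  (15,16)
take (0,3); take (4,5); take (5,6); take (8,9); take (11,15); take (15,16).
Selected 6 appointments.

6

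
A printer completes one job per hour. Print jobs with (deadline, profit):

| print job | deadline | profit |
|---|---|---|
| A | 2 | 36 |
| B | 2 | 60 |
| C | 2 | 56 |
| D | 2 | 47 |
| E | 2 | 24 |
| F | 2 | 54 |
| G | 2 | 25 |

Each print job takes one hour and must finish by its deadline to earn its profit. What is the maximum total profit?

116

Sort by profit descending; place each in the latest free slot ≤ its deadline.
By profit: B(d2,60), C(d2,56), F(d2,54), D(d2,47), A(d2,36), G(d2,25), E(d2,24)
B→slot 2; C→slot 1; F skipped; D skipped; A skipped; G skipped; E skipped.
Profit = 56 + 60 = 116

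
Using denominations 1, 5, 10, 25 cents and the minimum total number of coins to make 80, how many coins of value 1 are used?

80 − 3×25→5 − 1×5→0
Count of 1: 0

0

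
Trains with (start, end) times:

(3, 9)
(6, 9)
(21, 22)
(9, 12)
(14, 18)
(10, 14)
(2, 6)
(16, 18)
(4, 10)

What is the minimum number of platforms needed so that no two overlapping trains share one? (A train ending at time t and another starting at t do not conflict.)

Count concurrent intervals with a sweep; the peak is the room count.
Events (time:±→running): 2:+→1 3:+→2 4:+→3 … peak 3.

3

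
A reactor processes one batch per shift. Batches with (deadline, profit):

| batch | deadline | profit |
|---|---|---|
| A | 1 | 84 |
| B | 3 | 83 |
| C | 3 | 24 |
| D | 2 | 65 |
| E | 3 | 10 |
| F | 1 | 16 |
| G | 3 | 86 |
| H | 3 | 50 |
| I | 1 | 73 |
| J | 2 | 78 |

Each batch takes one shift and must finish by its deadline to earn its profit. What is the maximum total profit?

253

Sort by profit descending; place each in the latest free slot ≤ its deadline.
By profit: G(d3,86), A(d1,84), B(d3,83), J(d2,78), I(d1,73), D(d2,65), H(d3,50), C(d3,24), F(d1,16), E(d3,10)
G→slot 3; A→slot 1; B→slot 2; J skipped; I skipped; D skipped; H skipped; C skipped; F skipped; E skipped.
Profit = 84 + 83 + 86 = 253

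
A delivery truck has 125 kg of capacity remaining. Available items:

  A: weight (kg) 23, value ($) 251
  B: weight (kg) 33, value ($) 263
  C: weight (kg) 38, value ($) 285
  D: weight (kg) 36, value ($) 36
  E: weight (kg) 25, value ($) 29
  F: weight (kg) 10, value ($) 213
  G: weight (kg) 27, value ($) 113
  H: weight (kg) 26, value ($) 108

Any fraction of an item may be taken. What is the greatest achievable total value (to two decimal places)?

1099.89

Greedy by value/weight ratio, highest first.
Ratios (sorted): F 21.30, A 10.91, B 7.97, C 7.50, G 4.19, H 4.15, E 1.16, D 1.00
take F (10 @ 213); take A (23 @ 251); take B (33 @ 263); take C (38 @ 285); take 21/27 of G → 87.89. Capacity used 125/125.
Total value = 1099.89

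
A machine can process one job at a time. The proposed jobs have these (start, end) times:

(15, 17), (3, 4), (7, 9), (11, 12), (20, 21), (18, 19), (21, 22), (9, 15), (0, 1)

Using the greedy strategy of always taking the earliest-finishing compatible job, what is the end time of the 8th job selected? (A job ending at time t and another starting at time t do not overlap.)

22

Greedy by earliest finish: after sorting by end time, pick each interval compatible with the last pick.
Sorted by end: (0,1)  (3,4)  (7,9)  (11,12)  (9,15)  (15,17)  (18,19)  (20,21)  (21,22)
take (0,1); take (3,4); take (7,9); take (11,12); take (15,17); take (18,19); take (20,21); take (21,22).
Selected: (0,1) (3,4) (7,9) (11,12) (15,17) (18,19) (20,21) (21,22)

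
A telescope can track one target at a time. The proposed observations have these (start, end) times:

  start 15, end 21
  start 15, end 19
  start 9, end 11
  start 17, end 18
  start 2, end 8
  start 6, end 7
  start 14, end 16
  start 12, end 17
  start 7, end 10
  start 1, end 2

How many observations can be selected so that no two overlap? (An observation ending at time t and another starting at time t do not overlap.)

5

Greedy by earliest finish: after sorting by end time, pick each interval compatible with the last pick.
Sorted by end: (1,2)  (6,7)  (2,8)  (7,10)  (9,11)  (14,16)  (12,17)  (17,18)  (15,19)  (15,21)
take (1,2); take (6,7); take (7,10); take (14,16); take (17,18).
Selected 5 observations.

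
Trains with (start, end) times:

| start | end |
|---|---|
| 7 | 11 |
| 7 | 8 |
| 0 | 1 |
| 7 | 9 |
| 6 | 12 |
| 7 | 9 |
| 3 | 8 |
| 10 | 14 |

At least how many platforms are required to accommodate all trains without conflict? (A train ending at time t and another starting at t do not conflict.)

The answer is the maximum number of intervals overlapping at any instant.
starts: [0, 3, 6, 7, 7, 7, 7, 10]
ends:   [1, 8, 8, 9, 9, 11, 12, 14]
s0→1 e1→0 s3→1 s6→2 s7→3 s7→4 s7→5 s7→6  — peak 6.

6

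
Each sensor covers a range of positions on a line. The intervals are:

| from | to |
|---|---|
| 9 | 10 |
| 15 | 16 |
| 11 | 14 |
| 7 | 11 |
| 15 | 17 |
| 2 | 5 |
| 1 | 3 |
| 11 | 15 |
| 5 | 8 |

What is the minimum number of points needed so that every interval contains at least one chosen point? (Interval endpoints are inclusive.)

5

Sort by right endpoint; whenever an interval is uncovered, place a point at its right end.
By right end: [1,3]  [2,5]  [5,8]  [9,10]  [7,11]  [11,14]  [11,15]  [15,16]  [15,17]
[1,3] uncovered → point at 3; [5,8] uncovered → point at 8; [9,10] uncovered → point at 10; [11,14] uncovered → point at 14; [15,16] uncovered → point at 16.
Points: 3, 8, 10, 14, 16 (5 total).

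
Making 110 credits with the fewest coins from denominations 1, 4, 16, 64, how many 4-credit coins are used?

110 = 1×64 + 2×16 + 3×4 + 2×1
Count of 4: 3

3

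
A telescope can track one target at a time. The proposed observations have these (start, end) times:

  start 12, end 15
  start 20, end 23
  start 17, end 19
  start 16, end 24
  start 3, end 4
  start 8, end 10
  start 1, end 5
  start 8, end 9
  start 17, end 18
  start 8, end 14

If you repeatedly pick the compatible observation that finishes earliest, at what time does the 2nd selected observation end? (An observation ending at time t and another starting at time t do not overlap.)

9

By end time: (3,4), (1,5), (8,9), (8,10), (8,14), (12,15), (17,18), (17,19), (20,23), (16,24).
Pick (3,4); next start ≥ 4 → (8,9); next start ≥ 9 → (12,15); next start ≥ 15 → (17,18); next start ≥ 18 → (20,23).
Selected: (3,4) (8,9) (12,15) (17,18) (20,23)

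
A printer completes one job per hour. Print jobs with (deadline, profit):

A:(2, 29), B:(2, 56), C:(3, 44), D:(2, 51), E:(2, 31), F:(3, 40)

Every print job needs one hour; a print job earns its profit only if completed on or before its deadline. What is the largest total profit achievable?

Sort by profit descending; place each in the latest free slot ≤ its deadline.
By profit: B(d2,56), D(d2,51), C(d3,44), F(d3,40), E(d2,31), A(d2,29)
B→slot 2; D→slot 1; C→slot 3; F skipped; E skipped; A skipped.
Profit = 51 + 56 + 44 = 151

151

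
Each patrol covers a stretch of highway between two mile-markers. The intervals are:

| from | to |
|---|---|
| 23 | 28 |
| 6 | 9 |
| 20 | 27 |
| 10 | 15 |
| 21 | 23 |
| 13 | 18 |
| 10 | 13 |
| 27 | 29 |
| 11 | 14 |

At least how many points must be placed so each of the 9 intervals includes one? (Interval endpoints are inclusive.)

4

Sorted: [6,9] [10,13] [11,14] [10,15] [13,18] [21,23] [20,27] [23,28] [27,29]
{[6,9]} hit by 9; {[10,13],[11,14],[10,15],[13,18]} hit by 13; {[21,23],[20,27],[23,28]} hit by 23; {[27,29]} hit by 29.
Points: 9, 13, 23, 29 (4 total).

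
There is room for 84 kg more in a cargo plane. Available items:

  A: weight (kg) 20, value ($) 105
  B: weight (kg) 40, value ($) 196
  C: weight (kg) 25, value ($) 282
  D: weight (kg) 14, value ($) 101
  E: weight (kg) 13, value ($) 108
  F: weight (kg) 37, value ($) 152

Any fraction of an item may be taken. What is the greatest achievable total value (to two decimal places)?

654.80

Sort by value per unit weight and fill in that order.
Order: C (282/25=11.28) > E (108/13=8.31) > D (101/14=7.21) > A (105/20=5.25) > B (196/40=4.90) > F (152/37=4.11)
Fill: take C (25 @ 282) → take E (13 @ 108) → take D (14 @ 101) → take A (20 @ 105) → take 12/40 of B → 58.80; 84/84 used.
Total value = 654.80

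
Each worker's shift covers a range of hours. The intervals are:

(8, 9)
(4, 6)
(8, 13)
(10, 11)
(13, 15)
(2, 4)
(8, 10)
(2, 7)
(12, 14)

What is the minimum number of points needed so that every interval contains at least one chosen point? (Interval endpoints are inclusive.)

Sorted: [2,4] [4,6] [2,7] [8,9] [8,10] [10,11] [8,13] [12,14] [13,15]
{[2,4],[4,6],[2,7]} hit by 4; {[8,9],[8,10]} hit by 9; {[10,11],[8,13]} hit by 11; {[12,14],[13,15]} hit by 14.
Points: 4, 9, 11, 14 (4 total).

4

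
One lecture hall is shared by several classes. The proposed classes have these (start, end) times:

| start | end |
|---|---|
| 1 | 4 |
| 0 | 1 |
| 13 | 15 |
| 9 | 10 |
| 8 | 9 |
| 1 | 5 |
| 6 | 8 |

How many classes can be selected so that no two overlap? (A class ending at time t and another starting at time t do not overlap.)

6

Sort by end time and greedily take each interval whose start is ≥ the last chosen end.
Sorted by end: (0,1)  (1,4)  (1,5)  (6,8)  (8,9)  (9,10)  (13,15)
take (0,1); take (1,4); skip (1,5); take (6,8); take (8,9); take (9,10); take (13,15).
Selected 6 classes.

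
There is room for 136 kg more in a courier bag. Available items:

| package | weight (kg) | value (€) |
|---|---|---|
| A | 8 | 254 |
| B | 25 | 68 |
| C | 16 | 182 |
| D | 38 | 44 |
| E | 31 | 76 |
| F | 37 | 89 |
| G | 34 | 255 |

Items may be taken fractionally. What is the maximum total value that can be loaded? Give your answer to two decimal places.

887.92

Greedy by value/weight ratio, highest first.
Order: A (254/8=31.75) > C (182/16=11.38) > G (255/34=7.50) > B (68/25=2.72) > E (76/31=2.45) > F (89/37=2.41) > D (44/38=1.16)
Fill: take A (8 @ 254) → take C (16 @ 182) → take G (34 @ 255) → take B (25 @ 68) → take E (31 @ 76) → take 22/37 of F → 52.92; 136/136 used.
Total value = 887.92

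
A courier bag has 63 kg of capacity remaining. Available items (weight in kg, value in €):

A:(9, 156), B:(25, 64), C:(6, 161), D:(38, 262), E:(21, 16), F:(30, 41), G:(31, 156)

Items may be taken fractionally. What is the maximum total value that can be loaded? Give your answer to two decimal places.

629.32

Sort by value per unit weight and fill in that order.
Order: C (161/6=26.83) > A (156/9=17.33) > D (262/38=6.89) > G (156/31=5.03) > B (64/25=2.56) > F (41/30=1.37) > E (16/21=0.76)
Fill: take C (6 @ 161) → take A (9 @ 156) → take D (38 @ 262) → take 10/31 of G → 50.32; 63/63 used.
Total value = 629.32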